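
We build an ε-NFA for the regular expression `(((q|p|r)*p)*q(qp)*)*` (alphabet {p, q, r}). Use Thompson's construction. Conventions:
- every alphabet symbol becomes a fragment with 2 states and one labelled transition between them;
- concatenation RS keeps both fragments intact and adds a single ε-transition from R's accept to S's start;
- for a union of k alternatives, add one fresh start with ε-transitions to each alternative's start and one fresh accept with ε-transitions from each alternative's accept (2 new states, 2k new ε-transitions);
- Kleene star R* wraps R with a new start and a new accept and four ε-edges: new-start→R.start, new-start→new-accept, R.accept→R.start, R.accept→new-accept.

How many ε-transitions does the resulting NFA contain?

Recursing over subexpressions:
Each of the 7 symbol leaves contributes 0 ε-transitions.
  q|p|r : 6 ε-transitions
  (q|p|r)* : 10 ε-transitions
  (q|p|r)*p : 11 ε-transitions
  ((q|p|r)*p)* : 15 ε-transitions
  qp : 1 ε-transition
  (qp)* : 5 ε-transitions
  ((q|p|r)*p)*q(qp)* : 22 ε-transitions
  (((q|p|r)*p)*q(qp)*)* : 26 ε-transitions

26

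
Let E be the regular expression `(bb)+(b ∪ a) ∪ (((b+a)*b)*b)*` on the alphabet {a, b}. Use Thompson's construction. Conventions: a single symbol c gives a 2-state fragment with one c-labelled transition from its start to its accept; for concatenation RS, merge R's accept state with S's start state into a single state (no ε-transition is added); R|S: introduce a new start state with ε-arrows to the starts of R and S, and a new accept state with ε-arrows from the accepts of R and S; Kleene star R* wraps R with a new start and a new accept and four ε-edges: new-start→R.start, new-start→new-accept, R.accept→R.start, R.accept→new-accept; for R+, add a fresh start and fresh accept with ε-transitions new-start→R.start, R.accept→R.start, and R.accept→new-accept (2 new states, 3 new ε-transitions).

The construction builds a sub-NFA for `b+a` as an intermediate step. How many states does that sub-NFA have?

Fragment for `b+a`:
Each of the 2 symbol leaves contributes a 2-state fragment.
  b+ = 4 states
  b+a = 5 states

5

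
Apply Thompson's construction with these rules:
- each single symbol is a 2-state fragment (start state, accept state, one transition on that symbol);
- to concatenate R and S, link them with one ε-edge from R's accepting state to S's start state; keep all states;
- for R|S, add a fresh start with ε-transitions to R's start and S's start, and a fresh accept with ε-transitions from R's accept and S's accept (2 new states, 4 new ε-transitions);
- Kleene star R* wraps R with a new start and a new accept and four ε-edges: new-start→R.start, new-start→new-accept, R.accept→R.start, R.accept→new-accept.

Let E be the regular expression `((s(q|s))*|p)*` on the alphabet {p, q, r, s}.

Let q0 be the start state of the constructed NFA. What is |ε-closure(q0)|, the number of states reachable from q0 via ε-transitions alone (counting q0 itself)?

Work bottom-up. For each fragment F, track |ε-closure(F.start)| and whether F's accept lies in that closure (i.e. whether F accepts ε). A single-symbol fragment has closure size 1 and does not accept ε.
  q|s : C = 1 + 1 + 1 = 3 (the new accept is not ε-reachable since no branch accepts ε)
  s(q|s) : C equals the left operand's closure size = 1 (its accept is not ε-reachable, so the closure stops there)
  (s(q|s))* : new start has ε-edges to the inner start and to the new accept, so C = 2 + 1 = 3
  (s(q|s))*|p : C = 1 (new start) + (3 + 1) + 1 (new accept, since some branch ε-reaches its own accept) = 6
  ((s(q|s))*|p)* : C = 1 (new start) + 6 (body) + 1 (new accept) = 8

8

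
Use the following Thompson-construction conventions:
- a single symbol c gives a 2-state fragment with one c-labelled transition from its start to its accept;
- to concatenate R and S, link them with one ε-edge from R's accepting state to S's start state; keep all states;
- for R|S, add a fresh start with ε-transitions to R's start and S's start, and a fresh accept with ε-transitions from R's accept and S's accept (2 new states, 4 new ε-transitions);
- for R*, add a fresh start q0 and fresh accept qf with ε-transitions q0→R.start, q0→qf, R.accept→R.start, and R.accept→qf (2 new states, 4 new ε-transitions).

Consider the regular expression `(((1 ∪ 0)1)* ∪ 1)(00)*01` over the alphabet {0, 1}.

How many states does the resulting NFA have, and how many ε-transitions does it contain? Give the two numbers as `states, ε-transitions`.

24, 21

By structural recursion:
Each of the 8 symbol leaves contributes 2 states and 0 ε-transitions.
  1 ∪ 0 = 6 states, 4 ε-transitions
  (1 ∪ 0)1 = 8 states, 5 ε-transitions
  ((1 ∪ 0)1)* = 10 states, 9 ε-transitions
  ((1 ∪ 0)1)* ∪ 1 = 14 states, 13 ε-transitions
  00 = 4 states, 1 ε-transition
  (00)* = 6 states, 5 ε-transitions
  (((1 ∪ 0)1)* ∪ 1)(00)*01 = 24 states, 21 ε-transitions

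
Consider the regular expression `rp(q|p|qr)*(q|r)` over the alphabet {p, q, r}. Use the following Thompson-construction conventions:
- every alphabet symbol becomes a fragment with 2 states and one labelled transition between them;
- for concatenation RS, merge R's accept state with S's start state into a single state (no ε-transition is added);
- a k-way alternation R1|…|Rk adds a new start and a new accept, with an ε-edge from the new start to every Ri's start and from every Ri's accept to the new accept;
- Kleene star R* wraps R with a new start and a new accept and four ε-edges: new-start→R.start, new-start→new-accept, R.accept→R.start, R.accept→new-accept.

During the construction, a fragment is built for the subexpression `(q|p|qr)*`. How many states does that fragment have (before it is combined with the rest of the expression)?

11

Fragment for `(q|p|qr)*`:
Each of the 4 symbol leaves contributes a 2-state fragment.
  qr → 3 states
  q|p|qr → 9 states
  (q|p|qr)* → 11 states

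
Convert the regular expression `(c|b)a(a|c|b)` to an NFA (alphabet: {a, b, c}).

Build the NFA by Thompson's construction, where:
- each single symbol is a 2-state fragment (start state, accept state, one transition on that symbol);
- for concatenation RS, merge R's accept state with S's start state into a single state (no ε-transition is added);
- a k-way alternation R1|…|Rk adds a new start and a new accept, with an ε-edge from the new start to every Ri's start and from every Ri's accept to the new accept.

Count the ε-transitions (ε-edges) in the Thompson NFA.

10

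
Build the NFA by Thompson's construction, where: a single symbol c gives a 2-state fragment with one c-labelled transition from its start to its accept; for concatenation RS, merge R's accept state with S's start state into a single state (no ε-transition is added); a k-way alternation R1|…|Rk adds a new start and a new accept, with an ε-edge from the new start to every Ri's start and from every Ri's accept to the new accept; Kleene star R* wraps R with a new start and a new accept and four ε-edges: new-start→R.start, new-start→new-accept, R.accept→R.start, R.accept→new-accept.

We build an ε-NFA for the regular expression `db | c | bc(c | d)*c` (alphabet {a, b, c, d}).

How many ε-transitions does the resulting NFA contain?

Bottom-up over the parse tree:
Each of the 8 symbol leaves contributes 0 ε-transitions.
  db : 0 ε-transitions
  c | d : 4 ε-transitions
  (c | d)* : 8 ε-transitions
  bc(c | d)*c : 8 ε-transitions
  db | c | bc(c | d)*c : 14 ε-transitions

14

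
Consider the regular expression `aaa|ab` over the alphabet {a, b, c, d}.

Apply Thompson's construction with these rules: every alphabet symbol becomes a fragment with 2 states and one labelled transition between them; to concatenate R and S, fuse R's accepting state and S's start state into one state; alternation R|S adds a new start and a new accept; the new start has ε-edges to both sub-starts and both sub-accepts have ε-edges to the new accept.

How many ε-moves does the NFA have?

Recursing over subexpressions:
Each of the 5 symbol leaves contributes 0 ε-transitions.
  aaa = 0 ε-transitions
  ab = 0 ε-transitions
  aaa|ab = 4 ε-transitions

4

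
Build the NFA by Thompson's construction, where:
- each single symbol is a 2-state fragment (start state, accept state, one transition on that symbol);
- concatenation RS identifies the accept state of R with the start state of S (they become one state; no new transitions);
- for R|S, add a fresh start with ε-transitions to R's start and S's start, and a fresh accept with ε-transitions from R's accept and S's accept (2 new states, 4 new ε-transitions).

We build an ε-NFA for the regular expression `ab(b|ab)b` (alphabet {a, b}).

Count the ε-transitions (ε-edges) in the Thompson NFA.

4

Building bottom-up:
Each of the 6 symbol leaves contributes 0 ε-transitions.
  ab — 0 ε-transitions
  b|ab — 4 ε-transitions
  ab(b|ab)b — 4 ε-transitions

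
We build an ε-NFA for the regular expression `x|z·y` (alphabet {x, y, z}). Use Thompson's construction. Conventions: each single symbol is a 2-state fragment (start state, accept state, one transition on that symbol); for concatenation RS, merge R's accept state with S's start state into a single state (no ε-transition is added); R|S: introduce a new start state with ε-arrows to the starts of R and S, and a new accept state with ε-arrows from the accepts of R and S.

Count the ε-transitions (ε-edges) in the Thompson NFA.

Recursing over subexpressions:
Each of the 3 symbol leaves contributes 0 ε-transitions.
  z·y : 0 ε-transitions
  x|z·y : 4 ε-transitions

4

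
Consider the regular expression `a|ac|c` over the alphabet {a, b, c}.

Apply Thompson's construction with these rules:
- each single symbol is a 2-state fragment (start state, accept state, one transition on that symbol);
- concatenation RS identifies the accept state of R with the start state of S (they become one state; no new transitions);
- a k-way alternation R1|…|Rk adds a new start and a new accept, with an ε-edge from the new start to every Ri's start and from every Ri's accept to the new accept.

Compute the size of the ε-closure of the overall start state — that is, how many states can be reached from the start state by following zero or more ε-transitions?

4

Work bottom-up. For each fragment F, track |ε-closure(F.start)| and whether F's accept lies in that closure (i.e. whether F accepts ε). A single-symbol fragment has closure size 1 and does not accept ε.
  ac → same as the first factor's closure: C = 1
  a|ac|c → new start ε-reaches every alternative's start; none of them accept ε, so the new accept is not reached: C = 1 + 1 + 1 + 1 = 4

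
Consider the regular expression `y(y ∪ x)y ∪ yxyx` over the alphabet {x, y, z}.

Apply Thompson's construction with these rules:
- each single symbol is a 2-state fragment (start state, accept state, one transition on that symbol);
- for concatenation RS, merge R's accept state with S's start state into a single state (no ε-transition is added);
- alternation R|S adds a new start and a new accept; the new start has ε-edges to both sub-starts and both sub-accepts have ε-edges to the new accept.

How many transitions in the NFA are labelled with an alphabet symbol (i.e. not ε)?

8

By structural recursion:
Each of the 8 symbol leaves contributes exactly 1 symbol transition.
  y ∪ x → 2 symbol transitions
  y(y ∪ x)y → 4 symbol transitions
  yxyx → 4 symbol transitions
  y(y ∪ x)y ∪ yxyx → 8 symbol transitions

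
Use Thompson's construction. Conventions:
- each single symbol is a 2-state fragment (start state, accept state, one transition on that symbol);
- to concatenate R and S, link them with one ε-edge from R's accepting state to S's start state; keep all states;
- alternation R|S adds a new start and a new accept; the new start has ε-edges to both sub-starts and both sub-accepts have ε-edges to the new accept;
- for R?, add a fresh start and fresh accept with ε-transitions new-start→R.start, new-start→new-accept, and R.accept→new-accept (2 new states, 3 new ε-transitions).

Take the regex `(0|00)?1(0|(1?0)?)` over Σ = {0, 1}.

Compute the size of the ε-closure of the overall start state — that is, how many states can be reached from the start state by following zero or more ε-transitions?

6

Let C(F) = |ε-closure(F.start)| within fragment F, and note whether F accepts ε. Symbol fragments have C = 1 and do not accept ε. Then:
  00 — |closure| equals the left operand's closure size = 1 (its accept is not ε-reachable, so the closure stops there)
  0|00 — new start ε-reaches every alternative's start; none of them accept ε, so the new accept is not reached: |closure| = 1 + 1 + 1 = 3
  (0|00)? — |closure| = 1 (new start) + 3 (body) + 1 (new accept, via ε) = 5
  1? — new start has ε-edges to the inner start and to the new accept, so |closure| = 2 + 1 = 3
  1?0 — |closure| = 3 + 1 = 4 (closure spills across the concat boundary because the left factor accepts ε)
  (1?0)? — |closure| = 1 (new start) + 4 (body) + 1 (new accept, via ε) = 6
  0|(1?0)? — new start ε-reaches every alternative's start; at least one alternative accepts ε, so the union's new accept is reached too: |closure| = 1 + 1 + 6 + 1 = 9
  (0|00)?1(0|(1?0)?) — |closure| = 5 + 1 = 6 (closure spills across the concat boundary because the left factor accepts ε)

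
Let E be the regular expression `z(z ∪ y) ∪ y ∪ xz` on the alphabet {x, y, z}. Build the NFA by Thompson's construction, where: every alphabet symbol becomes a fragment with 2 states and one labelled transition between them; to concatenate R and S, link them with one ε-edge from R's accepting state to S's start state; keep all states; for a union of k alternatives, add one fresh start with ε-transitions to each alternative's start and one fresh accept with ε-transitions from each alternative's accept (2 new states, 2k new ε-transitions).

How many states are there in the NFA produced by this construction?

Bottom-up over the parse tree:
Each of the 6 symbol leaves contributes a 2-state fragment.
  z ∪ y → 6 states
  z(z ∪ y) → 8 states
  xz → 4 states
  z(z ∪ y) ∪ y ∪ xz → 16 states

16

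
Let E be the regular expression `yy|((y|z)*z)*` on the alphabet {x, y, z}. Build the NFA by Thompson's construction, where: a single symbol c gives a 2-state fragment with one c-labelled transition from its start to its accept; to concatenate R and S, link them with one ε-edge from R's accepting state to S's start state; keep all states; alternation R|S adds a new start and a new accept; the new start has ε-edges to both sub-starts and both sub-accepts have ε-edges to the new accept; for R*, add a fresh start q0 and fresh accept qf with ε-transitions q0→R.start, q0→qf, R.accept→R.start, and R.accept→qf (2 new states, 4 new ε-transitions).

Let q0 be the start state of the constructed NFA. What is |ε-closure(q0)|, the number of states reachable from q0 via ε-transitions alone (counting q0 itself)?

11

Let C(F) = |ε-closure(F.start)| within fragment F, and note whether F accepts ε. Symbol fragments have C = 1 and do not accept ε. Then:
  yy : same as the first factor's closure: |ε-closure| = 1
  y|z : new start ε-reaches every alternative's start; none of them accept ε, so the new accept is not reached: |ε-closure| = 1 + 1 + 1 = 3
  (y|z)* : new start has ε-edges to the inner start and to the new accept, so |ε-closure| = 2 + 3 = 5
  (y|z)*z : the left operand accepts ε, so the closure extends into the next operand (via the concat ε-link); |ε-closure| = 5 + 1 = 6
  ((y|z)*z)* : the star's fresh start ε-reaches both the body's start and the fresh accept: |ε-closure| = 2 + 6 = 8
  yy|((y|z)*z)* : |ε-closure| = 1 (new start) + (1 + 8) + 1 (new accept, since some branch ε-reaches its own accept) = 11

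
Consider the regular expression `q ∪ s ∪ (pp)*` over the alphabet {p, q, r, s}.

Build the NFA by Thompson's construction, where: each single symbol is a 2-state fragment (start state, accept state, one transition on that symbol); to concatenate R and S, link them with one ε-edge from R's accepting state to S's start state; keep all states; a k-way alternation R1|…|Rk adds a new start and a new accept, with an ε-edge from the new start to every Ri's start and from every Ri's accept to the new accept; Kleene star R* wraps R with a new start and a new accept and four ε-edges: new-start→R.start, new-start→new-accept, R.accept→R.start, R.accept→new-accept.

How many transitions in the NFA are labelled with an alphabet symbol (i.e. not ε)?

4

Building bottom-up:
Each of the 4 symbol leaves contributes exactly 1 symbol transition.
  pp : 2 symbol transitions
  (pp)* : 2 symbol transitions
  q ∪ s ∪ (pp)* : 4 symbol transitions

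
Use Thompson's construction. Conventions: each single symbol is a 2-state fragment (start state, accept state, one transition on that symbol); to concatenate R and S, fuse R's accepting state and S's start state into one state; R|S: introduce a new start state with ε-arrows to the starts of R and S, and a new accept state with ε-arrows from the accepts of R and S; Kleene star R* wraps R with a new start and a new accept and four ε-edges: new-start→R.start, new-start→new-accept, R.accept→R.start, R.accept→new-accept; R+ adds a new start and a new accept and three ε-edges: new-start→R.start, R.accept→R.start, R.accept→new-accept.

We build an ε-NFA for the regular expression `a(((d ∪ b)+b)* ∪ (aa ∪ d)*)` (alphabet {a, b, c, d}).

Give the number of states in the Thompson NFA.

Per subexpression:
Each of the 7 symbol leaves contributes a 2-state fragment.
  d ∪ b — 6 states
  (d ∪ b)+ — 8 states
  (d ∪ b)+b — 9 states
  ((d ∪ b)+b)* — 11 states
  aa — 3 states
  aa ∪ d — 7 states
  (aa ∪ d)* — 9 states
  ((d ∪ b)+b)* ∪ (aa ∪ d)* — 22 states
  a(((d ∪ b)+b)* ∪ (aa ∪ d)*) — 23 states

23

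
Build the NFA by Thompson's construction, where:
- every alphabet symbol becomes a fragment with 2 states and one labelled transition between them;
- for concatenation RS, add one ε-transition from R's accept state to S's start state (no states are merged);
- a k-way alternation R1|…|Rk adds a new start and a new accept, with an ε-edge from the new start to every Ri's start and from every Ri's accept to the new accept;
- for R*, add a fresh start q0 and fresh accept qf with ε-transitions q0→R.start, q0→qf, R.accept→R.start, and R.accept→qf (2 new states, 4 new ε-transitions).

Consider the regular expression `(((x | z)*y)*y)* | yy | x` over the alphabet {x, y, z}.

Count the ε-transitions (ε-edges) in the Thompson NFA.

25

Building bottom-up:
Each of the 7 symbol leaves contributes 0 ε-transitions.
  x | z = 4 ε-transitions
  (x | z)* = 8 ε-transitions
  (x | z)*y = 9 ε-transitions
  ((x | z)*y)* = 13 ε-transitions
  ((x | z)*y)*y = 14 ε-transitions
  (((x | z)*y)*y)* = 18 ε-transitions
  yy = 1 ε-transition
  (((x | z)*y)*y)* | yy | x = 25 ε-transitions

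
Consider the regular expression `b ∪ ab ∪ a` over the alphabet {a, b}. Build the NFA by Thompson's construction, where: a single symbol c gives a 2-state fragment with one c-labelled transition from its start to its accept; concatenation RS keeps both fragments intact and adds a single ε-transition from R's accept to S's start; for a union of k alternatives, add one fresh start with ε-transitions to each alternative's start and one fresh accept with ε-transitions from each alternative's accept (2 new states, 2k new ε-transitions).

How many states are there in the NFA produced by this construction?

Building bottom-up:
Each of the 4 symbol leaves contributes a 2-state fragment.
  ab → 4 states
  b ∪ ab ∪ a → 10 states

10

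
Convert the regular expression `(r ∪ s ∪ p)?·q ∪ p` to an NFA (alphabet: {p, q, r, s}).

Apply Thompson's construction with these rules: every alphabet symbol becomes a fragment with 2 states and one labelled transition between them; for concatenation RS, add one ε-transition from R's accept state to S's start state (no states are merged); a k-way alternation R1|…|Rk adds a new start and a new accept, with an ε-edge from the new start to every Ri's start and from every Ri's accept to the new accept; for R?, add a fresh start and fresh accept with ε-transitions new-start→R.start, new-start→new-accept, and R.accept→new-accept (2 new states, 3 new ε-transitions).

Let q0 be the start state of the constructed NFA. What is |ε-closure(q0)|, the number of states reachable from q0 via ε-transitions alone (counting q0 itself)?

9

Work bottom-up. For each fragment F, track |ε-closure(F.start)| and whether F's accept lies in that closure (i.e. whether F accepts ε). A single-symbol fragment has closure size 1 and does not accept ε.
  r ∪ s ∪ p : C = 1 + 1 + 1 + 1 = 4 (the new accept is not ε-reachable since no branch accepts ε)
  (r ∪ s ∪ p)? : C = 1 (new start) + 4 (body) + 1 (new accept, via ε) = 6
  (r ∪ s ∪ p)?·q : C = 6 + 1 = 7 (closure spills across the concat boundary because the left factor accepts ε)
  (r ∪ s ∪ p)?·q ∪ p : new start ε-reaches every alternative's start; none of them accept ε, so the new accept is not reached: C = 1 + 7 + 1 = 9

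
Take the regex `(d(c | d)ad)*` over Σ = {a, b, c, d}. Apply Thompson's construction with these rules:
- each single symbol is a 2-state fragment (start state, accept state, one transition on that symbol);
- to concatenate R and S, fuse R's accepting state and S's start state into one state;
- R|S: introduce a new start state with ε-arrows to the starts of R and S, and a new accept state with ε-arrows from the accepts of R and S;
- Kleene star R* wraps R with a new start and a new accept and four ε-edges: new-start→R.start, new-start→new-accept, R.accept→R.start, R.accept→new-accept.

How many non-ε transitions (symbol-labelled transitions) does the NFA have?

Bottom-up over the parse tree:
Each of the 5 symbol leaves contributes exactly 1 symbol transition.
  c | d : 2 symbol transitions
  d(c | d)ad : 5 symbol transitions
  (d(c | d)ad)* : 5 symbol transitions

5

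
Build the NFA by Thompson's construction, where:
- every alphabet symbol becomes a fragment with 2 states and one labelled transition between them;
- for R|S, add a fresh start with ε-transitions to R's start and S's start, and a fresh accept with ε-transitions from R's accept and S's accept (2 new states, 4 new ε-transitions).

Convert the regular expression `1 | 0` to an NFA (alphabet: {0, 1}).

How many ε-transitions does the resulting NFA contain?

4

Bottom-up over the parse tree:
Each of the 2 symbol leaves contributes 0 ε-transitions.
  1 | 0 → 4 ε-transitions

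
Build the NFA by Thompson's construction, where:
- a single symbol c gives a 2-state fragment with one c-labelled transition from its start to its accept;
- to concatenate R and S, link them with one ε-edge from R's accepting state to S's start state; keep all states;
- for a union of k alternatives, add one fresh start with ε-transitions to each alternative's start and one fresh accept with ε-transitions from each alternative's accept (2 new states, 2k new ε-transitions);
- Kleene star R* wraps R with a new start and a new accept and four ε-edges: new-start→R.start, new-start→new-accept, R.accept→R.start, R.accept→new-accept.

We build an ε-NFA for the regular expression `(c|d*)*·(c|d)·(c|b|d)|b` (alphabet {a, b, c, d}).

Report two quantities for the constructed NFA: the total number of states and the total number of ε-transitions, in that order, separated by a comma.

Building bottom-up:
Each of the 8 symbol leaves contributes 2 states and 0 ε-transitions.
  d* = 4 states, 4 ε-transitions
  c|d* = 8 states, 8 ε-transitions
  (c|d*)* = 10 states, 12 ε-transitions
  c|d = 6 states, 4 ε-transitions
  c|b|d = 8 states, 6 ε-transitions
  (c|d*)*·(c|d)·(c|b|d) = 24 states, 24 ε-transitions
  (c|d*)*·(c|d)·(c|b|d)|b = 28 states, 28 ε-transitions

28, 28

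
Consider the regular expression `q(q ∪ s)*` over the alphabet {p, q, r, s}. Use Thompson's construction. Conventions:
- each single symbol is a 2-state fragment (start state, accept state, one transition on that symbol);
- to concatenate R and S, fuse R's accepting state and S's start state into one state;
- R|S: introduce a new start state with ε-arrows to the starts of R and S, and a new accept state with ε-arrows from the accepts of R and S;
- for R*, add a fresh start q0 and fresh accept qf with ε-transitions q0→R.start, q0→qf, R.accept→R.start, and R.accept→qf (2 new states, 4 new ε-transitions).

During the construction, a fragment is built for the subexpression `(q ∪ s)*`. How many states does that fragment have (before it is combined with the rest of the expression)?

Fragment for `(q ∪ s)*`:
Each of the 2 symbol leaves contributes a 2-state fragment.
  q ∪ s → 6 states
  (q ∪ s)* → 8 states

8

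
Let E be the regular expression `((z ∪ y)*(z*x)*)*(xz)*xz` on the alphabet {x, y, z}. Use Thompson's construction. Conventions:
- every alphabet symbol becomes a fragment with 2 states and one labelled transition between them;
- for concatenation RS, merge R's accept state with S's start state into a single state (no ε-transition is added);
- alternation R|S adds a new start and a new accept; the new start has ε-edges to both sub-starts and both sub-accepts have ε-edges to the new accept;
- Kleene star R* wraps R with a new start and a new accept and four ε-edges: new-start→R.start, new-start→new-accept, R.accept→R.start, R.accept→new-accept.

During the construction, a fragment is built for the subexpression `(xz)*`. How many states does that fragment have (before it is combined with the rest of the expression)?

5

Fragment for `(xz)*`:
Each of the 2 symbol leaves contributes a 2-state fragment.
  xz → 3 states
  (xz)* → 5 states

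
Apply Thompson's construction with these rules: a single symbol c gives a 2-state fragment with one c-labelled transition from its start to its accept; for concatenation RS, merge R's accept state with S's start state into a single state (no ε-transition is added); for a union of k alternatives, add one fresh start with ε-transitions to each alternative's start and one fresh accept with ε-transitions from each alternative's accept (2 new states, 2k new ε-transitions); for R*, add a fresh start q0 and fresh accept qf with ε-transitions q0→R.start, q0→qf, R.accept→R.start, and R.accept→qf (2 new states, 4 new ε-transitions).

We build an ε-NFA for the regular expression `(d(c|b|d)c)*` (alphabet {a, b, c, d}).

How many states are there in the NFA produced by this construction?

12

Building bottom-up:
Each of the 5 symbol leaves contributes a 2-state fragment.
  c|b|d : 8 states
  d(c|b|d)c : 10 states
  (d(c|b|d)c)* : 12 states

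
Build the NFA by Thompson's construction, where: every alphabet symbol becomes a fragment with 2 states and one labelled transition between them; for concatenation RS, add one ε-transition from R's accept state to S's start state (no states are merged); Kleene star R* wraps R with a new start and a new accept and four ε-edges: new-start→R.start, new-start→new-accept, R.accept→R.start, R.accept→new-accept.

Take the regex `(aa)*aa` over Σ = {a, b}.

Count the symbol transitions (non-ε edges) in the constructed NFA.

4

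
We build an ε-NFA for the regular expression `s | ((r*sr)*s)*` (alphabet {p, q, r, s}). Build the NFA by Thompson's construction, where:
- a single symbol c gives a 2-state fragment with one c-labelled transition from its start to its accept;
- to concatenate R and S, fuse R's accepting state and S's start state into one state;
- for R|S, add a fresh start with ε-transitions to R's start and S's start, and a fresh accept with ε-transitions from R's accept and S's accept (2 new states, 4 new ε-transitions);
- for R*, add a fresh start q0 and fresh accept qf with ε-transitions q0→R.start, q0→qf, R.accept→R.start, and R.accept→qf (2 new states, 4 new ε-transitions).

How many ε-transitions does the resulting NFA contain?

Per subexpression:
Each of the 5 symbol leaves contributes 0 ε-transitions.
  r* = 4 ε-transitions
  r*sr = 4 ε-transitions
  (r*sr)* = 8 ε-transitions
  (r*sr)*s = 8 ε-transitions
  ((r*sr)*s)* = 12 ε-transitions
  s | ((r*sr)*s)* = 16 ε-transitions

16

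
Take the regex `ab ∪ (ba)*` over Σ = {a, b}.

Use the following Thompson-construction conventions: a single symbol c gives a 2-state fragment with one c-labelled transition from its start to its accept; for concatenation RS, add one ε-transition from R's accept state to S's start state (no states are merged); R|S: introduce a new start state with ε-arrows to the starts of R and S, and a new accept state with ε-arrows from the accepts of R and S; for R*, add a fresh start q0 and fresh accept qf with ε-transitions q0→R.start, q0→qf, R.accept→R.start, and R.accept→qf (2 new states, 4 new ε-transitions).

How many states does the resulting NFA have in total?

Bottom-up over the parse tree:
Each of the 4 symbol leaves contributes a 2-state fragment.
  ab → 4 states
  ba → 4 states
  (ba)* → 6 states
  ab ∪ (ba)* → 12 states

12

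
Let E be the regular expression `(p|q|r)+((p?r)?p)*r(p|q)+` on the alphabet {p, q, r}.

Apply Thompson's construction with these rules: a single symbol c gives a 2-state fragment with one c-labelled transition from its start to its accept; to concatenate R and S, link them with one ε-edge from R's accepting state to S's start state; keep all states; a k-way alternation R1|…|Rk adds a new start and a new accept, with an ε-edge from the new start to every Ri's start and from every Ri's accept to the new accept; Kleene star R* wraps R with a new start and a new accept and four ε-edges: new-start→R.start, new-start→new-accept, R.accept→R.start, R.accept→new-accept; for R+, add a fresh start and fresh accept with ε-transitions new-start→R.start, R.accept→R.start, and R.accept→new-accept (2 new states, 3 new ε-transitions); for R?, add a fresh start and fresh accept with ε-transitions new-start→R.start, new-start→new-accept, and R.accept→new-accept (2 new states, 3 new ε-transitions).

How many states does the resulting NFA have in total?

By structural recursion:
Each of the 9 symbol leaves contributes a 2-state fragment.
  p|q|r → 8 states
  (p|q|r)+ → 10 states
  p? → 4 states
  p?r → 6 states
  (p?r)? → 8 states
  (p?r)?p → 10 states
  ((p?r)?p)* → 12 states
  p|q → 6 states
  (p|q)+ → 8 states
  (p|q|r)+((p?r)?p)*r(p|q)+ → 32 states

32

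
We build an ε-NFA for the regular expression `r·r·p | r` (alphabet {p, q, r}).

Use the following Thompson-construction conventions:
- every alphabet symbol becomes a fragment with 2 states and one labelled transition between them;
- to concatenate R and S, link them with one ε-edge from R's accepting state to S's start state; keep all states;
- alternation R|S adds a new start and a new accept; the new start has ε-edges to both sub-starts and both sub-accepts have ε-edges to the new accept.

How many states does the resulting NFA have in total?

10

Per subexpression:
Each of the 4 symbol leaves contributes a 2-state fragment.
  r·r·p → 6 states
  r·r·p | r → 10 states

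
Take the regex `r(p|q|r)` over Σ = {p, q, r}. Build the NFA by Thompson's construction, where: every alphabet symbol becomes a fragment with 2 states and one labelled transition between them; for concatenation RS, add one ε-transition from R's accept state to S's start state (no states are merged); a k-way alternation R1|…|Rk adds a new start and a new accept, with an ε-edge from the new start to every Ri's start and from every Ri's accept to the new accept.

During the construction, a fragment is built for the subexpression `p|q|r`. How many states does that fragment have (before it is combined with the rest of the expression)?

8

Fragment for `p|q|r`:
Each of the 3 symbol leaves contributes a 2-state fragment.
  p|q|r → 8 states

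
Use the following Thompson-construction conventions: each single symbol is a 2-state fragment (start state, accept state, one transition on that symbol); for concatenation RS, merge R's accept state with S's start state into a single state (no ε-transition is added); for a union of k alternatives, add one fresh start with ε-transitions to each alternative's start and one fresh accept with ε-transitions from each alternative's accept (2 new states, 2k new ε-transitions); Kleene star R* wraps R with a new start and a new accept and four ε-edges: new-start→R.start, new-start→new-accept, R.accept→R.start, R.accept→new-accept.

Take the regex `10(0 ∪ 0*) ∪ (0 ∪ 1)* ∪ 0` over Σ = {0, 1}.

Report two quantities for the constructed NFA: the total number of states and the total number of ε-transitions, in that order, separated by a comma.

22, 22

Recursing over subexpressions:
Each of the 7 symbol leaves contributes 2 states and 0 ε-transitions.
  0* — 4 states, 4 ε-transitions
  0 ∪ 0* — 8 states, 8 ε-transitions
  10(0 ∪ 0*) — 10 states, 8 ε-transitions
  0 ∪ 1 — 6 states, 4 ε-transitions
  (0 ∪ 1)* — 8 states, 8 ε-transitions
  10(0 ∪ 0*) ∪ (0 ∪ 1)* ∪ 0 — 22 states, 22 ε-transitions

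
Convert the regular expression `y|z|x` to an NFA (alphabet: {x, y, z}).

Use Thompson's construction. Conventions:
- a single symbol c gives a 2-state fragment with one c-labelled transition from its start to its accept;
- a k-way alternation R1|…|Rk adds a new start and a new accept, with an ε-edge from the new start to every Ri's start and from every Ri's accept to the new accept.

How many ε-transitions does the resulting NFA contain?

Recursing over subexpressions:
Each of the 3 symbol leaves contributes 0 ε-transitions.
  y|z|x → 6 ε-transitions

6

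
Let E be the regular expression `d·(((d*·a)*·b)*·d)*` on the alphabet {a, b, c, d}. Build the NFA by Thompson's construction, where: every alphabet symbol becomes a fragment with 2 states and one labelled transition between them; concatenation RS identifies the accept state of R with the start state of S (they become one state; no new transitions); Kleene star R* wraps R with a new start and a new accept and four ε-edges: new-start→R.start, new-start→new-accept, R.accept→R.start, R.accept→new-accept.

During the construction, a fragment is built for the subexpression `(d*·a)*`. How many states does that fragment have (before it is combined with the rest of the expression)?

Fragment for `(d*·a)*`:
Each of the 2 symbol leaves contributes a 2-state fragment.
  d* — 4 states
  d*·a — 5 states
  (d*·a)* — 7 states

7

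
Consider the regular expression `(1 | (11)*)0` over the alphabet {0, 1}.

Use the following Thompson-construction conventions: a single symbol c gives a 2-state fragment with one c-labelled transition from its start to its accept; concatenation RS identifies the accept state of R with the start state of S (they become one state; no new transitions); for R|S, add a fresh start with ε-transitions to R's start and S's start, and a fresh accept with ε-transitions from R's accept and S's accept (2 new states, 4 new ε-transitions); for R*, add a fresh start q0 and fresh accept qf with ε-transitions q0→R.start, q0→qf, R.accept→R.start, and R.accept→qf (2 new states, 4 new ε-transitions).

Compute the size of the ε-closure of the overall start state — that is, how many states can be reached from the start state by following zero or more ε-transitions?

6

Compute the ε-closure size of each fragment's start state recursively; a symbol fragment's start has no outgoing ε-edge, so its closure is just itself (size 1).
  11 : same as the first factor's closure: |closure| = 1
  (11)* : |closure| = 1 (new start) + 1 (body) + 1 (new accept) = 3
  1 | (11)* : |closure| = 1 (new start) + (1 + 3) + 1 (new accept, since some branch ε-reaches its own accept) = 6
  (1 | (11)*)0 : |closure| = 6 + (1−1) = 6 (closure spills across the concat boundary because the left factor accepts ε)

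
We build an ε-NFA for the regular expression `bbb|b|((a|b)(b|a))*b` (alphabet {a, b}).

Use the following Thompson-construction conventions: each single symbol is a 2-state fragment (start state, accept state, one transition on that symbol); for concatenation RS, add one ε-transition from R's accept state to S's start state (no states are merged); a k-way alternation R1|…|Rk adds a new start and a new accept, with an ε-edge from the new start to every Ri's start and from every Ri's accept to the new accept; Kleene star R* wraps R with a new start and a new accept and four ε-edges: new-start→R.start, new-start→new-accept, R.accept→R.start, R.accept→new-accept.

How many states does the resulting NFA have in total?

Building bottom-up:
Each of the 9 symbol leaves contributes a 2-state fragment.
  bbb — 6 states
  a|b — 6 states
  b|a — 6 states
  (a|b)(b|a) — 12 states
  ((a|b)(b|a))* — 14 states
  ((a|b)(b|a))*b — 16 states
  bbb|b|((a|b)(b|a))*b — 26 states

26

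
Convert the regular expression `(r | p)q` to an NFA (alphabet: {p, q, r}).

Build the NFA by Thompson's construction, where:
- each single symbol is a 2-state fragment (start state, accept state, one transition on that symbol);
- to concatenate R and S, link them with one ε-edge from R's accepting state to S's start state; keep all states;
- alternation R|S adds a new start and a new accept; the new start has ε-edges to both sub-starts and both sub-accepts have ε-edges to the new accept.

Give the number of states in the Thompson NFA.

8

Bottom-up over the parse tree:
Each of the 3 symbol leaves contributes a 2-state fragment.
  r | p : 6 states
  (r | p)q : 8 states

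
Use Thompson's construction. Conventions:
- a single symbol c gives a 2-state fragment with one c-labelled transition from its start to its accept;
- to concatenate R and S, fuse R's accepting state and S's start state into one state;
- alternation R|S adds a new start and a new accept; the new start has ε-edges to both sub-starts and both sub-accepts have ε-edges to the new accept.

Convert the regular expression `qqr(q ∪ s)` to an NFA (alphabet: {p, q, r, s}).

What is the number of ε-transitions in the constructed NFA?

4

By structural recursion:
Each of the 5 symbol leaves contributes 0 ε-transitions.
  q ∪ s = 4 ε-transitions
  qqr(q ∪ s) = 4 ε-transitions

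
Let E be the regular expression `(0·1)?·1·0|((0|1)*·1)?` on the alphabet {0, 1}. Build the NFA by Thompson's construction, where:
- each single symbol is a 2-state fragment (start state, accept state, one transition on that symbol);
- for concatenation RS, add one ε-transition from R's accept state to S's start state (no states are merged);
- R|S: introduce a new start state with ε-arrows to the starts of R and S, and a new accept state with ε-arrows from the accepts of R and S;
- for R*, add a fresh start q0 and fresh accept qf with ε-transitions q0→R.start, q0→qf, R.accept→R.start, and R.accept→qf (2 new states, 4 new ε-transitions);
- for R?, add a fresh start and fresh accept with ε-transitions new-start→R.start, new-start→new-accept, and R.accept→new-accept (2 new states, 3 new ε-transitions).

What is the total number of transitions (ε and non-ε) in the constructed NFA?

By structural recursion:
Each of the 7 symbol leaves contributes 1 transition (1 symbol, 0 ε).
  0·1 — 3 transitions (2 symbol, 1 ε)
  (0·1)? — 6 transitions (2 symbol, 4 ε)
  (0·1)?·1·0 — 10 transitions (4 symbol, 6 ε)
  0|1 — 6 transitions (2 symbol, 4 ε)
  (0|1)* — 10 transitions (2 symbol, 8 ε)
  (0|1)*·1 — 12 transitions (3 symbol, 9 ε)
  ((0|1)*·1)? — 15 transitions (3 symbol, 12 ε)
  (0·1)?·1·0|((0|1)*·1)? — 29 transitions (7 symbol, 22 ε)

29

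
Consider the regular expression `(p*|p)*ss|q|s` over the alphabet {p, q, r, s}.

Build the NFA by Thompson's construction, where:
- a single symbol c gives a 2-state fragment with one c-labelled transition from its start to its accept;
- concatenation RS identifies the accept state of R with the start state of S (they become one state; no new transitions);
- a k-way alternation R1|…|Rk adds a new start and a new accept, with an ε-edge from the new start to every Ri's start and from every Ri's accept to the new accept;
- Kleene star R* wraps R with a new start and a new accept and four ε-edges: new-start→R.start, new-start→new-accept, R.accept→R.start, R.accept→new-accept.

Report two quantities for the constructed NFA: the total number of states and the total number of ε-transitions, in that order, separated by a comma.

Building bottom-up:
Each of the 6 symbol leaves contributes 2 states and 0 ε-transitions.
  p* : 4 states, 4 ε-transitions
  p*|p : 8 states, 8 ε-transitions
  (p*|p)* : 10 states, 12 ε-transitions
  (p*|p)*ss : 12 states, 12 ε-transitions
  (p*|p)*ss|q|s : 18 states, 18 ε-transitions

18, 18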